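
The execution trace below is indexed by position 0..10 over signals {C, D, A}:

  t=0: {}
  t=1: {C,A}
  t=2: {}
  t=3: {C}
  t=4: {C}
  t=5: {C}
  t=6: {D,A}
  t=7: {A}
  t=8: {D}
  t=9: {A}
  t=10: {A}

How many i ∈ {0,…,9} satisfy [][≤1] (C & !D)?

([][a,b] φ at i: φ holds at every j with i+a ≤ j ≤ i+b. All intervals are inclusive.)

2

Evaluate at each i in [0,9]:
  i=0: ✗ (fails at j=0)
  i=1: ✗ (fails at j=2)
  i=2: ✗ (fails at j=2)
  i=3: ✓ (all of [3,4])
  i=4: ✓ (all of [4,5])
  i=5: ✗ (fails at j=6)
  i=6: ✗ (fails at j=6)
  i=7: ✗ (fails at j=7)
  i=8: ✗ (fails at j=8)
  i=9: ✗ (fails at j=9)
Positions where it holds: {3, 4} → 2.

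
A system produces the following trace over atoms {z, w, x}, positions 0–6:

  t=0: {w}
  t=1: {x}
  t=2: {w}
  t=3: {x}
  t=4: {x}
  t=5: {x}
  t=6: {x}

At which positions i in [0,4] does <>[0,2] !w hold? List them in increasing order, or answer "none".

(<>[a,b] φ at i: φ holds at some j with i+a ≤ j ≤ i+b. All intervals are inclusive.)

Evaluate at each i in [0,4]:
  i=0: ✓ (witness j=1)
  i=1: ✓ (witness j=1)
  i=2: ✓ (witness j=3)
  i=3: ✓ (witness j=3)
  i=4: ✓ (witness j=4)

0, 1, 2, 3, 4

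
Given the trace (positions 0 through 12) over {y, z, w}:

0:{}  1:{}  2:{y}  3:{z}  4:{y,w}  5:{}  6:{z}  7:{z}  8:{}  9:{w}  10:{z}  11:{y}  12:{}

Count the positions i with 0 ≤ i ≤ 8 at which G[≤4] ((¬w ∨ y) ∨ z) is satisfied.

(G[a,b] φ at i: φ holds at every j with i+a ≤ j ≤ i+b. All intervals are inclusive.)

Evaluate at each i in [0,8]:
  i=0: ✓ (all of [0,4])
  i=1: ✓ (all of [1,5])
  i=2: ✓ (all of [2,6])
  i=3: ✓ (all of [3,7])
  i=4: ✓ (all of [4,8])
  i=5: ✗ (fails at j=9)
  i=6: ✗ (fails at j=9)
  i=7: ✗ (fails at j=9)
  i=8: ✗ (fails at j=9)
Positions where it holds: {0, 1, 2, 3, 4} → 5.

5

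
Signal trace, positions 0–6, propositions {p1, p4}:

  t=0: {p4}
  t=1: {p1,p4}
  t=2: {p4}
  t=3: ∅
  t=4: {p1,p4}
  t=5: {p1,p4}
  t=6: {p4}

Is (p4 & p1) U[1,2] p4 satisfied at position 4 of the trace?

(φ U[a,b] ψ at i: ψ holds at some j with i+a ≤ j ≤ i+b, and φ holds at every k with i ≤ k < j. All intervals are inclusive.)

Holds

Need some j in [5,6] with p4, and (p4 & p1) at every k in [4,j-1].
  j=5: p4 holds; (p4 & p1) holds at every k in [4,4] → satisfied.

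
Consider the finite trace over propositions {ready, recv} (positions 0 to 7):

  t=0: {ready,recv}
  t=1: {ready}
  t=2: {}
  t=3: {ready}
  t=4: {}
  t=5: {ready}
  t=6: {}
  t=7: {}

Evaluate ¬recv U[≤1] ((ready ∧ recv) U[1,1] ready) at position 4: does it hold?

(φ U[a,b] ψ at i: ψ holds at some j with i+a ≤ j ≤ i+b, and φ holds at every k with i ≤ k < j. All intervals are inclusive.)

No

Need some j in [4,5] with ((ready ∧ recv) U[1,1] ready), and ¬recv at every k in [4,j-1].
  j=4: ((ready ∧ recv) U[1,1] ready) — fails.
  j=5: ((ready ∧ recv) U[1,1] ready) — fails.
No j in the window works → until fails.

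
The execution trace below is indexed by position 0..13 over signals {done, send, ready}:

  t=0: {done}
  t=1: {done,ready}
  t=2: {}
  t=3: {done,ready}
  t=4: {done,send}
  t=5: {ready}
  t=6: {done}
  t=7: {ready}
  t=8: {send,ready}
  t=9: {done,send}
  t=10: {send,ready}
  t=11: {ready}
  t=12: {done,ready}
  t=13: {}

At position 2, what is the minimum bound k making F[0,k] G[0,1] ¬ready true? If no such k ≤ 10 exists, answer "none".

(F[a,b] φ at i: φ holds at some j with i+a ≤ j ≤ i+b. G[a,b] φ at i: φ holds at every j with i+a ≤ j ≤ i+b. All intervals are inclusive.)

none

Scan j = 2,3,… for G[0,1] ¬ready:
  j=2: fails
  j=3: fails
  j=4: fails
  j=5: fails
  j=6: fails
  j=7: fails
  j=8: fails
  j=9: fails
  j=10: fails
  j=11: fails
  j=12: fails
No j in [2,12] satisfies it → none.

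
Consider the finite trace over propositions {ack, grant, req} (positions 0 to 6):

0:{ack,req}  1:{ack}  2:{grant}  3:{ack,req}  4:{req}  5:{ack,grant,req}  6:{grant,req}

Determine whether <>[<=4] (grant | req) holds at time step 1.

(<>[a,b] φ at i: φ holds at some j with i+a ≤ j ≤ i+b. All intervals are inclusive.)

True

Check (grant | req) at each j in [1,5]:
  j=1: false
  j=2: true
  j=3: true
  j=4: true
  j=5: true
Found at j=2 → formula holds.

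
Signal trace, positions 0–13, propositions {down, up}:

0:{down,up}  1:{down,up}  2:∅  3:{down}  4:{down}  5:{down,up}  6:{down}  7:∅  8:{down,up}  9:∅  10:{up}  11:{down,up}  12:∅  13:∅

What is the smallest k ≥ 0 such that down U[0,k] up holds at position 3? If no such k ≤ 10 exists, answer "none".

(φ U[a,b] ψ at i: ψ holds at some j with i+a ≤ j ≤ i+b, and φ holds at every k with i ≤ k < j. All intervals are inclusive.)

Need earliest j ≥ 3 with up, and down at every k in [3,j-1].
  j=3: rhs fails.
  j=4: rhs fails.
  j=5: rhs holds; lhs holds on [3,4]. k = 2.

2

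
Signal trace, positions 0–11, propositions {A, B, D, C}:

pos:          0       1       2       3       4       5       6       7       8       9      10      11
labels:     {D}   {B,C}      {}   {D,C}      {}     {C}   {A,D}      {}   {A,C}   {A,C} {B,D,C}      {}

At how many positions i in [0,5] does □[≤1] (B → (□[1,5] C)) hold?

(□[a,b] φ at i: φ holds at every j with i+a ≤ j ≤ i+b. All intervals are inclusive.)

4

Evaluate at each i in [0,5]:
  i=0: ✗ (fails at j=1)
  i=1: ✗ (fails at j=1)
  i=2: ✓ (all of [2,3])
  i=3: ✓ (all of [3,4])
  i=4: ✓ (all of [4,5])
  i=5: ✓ (all of [5,6])
Positions where it holds: {2, 3, 4, 5} → 4.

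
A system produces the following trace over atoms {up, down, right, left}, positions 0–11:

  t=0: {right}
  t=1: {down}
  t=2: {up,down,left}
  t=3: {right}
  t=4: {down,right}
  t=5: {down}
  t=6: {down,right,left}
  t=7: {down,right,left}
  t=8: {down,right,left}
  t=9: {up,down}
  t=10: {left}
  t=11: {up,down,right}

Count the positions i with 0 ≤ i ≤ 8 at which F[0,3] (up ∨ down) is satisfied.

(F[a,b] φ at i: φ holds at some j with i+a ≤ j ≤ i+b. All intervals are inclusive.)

9

Evaluate at each i in [0,8]:
  i=0: ✓ (witness j=1)
  i=1: ✓ (witness j=1)
  i=2: ✓ (witness j=2)
  i=3: ✓ (witness j=4)
  i=4: ✓ (witness j=4)
  i=5: ✓ (witness j=5)
  i=6: ✓ (witness j=6)
  i=7: ✓ (witness j=7)
  i=8: ✓ (witness j=8)
Positions where it holds: {0, 1, 2, 3, 4, 5, 6, 7, 8} → 9.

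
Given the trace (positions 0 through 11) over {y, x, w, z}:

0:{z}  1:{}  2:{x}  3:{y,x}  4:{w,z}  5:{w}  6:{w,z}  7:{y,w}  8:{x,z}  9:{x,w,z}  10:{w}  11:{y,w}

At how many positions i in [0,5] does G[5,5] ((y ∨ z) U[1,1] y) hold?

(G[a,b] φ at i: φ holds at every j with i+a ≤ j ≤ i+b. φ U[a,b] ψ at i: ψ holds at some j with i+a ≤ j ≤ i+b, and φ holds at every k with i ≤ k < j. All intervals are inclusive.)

1

Evaluate at each i in [0,5]:
  i=0: ✗ (fails at j=5)
  i=1: ✓ (all of [6,6])
  i=2: ✗ (fails at j=7)
  i=3: ✗ (fails at j=8)
  i=4: ✗ (fails at j=9)
  i=5: ✗ (fails at j=10)
Positions where it holds: {1} → 1.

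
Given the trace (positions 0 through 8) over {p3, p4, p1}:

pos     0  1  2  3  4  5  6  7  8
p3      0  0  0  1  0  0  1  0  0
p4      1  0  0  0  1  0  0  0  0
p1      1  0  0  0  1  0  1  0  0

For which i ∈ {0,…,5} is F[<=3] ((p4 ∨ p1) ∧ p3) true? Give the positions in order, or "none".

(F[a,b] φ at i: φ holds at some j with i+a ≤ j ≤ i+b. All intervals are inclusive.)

3, 4, 5

Evaluate at each i in [0,5]:
  i=0: ✗ (none in [0,3])
  i=1: ✗ (none in [1,4])
  i=2: ✗ (none in [2,5])
  i=3: ✓ (witness j=6)
  i=4: ✓ (witness j=6)
  i=5: ✓ (witness j=6)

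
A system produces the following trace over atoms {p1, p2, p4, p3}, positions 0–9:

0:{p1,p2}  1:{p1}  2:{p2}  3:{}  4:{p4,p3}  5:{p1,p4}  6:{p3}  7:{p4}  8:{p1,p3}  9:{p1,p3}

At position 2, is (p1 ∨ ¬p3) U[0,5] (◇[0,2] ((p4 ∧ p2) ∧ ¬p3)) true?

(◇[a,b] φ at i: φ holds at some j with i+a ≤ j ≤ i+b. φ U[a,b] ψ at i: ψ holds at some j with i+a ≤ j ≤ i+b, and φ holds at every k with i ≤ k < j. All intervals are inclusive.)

Need some j in [2,7] with ◇[0,2] ((p4 ∧ p2) ∧ ¬p3), and (p1 ∨ ¬p3) at every k in [2,j-1].
  j=2: ◇[0,2] ((p4 ∧ p2) ∧ ¬p3) — fails (none in [2,4]).
  j=3: ◇[0,2] ((p4 ∧ p2) ∧ ¬p3) — fails (none in [3,5]).
  j=4: ◇[0,2] ((p4 ∧ p2) ∧ ¬p3) — fails (none in [4,6]).
  j=5: ◇[0,2] ((p4 ∧ p2) ∧ ¬p3) — fails (none in [5,7]).
  j=6: ◇[0,2] ((p4 ∧ p2) ∧ ¬p3) — fails (none in [6,8]).
  j=7: ◇[0,2] ((p4 ∧ p2) ∧ ¬p3) — fails (none in [7,9]).
No j in the window works → until fails.

Does not hold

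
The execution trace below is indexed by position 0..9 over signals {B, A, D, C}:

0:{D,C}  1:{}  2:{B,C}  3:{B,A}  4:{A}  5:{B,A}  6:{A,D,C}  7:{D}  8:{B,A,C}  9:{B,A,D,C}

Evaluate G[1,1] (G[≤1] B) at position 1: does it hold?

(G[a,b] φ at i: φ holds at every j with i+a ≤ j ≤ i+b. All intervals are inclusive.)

Check G[≤1] B at every j in [2,2]:
  j=2: holds on [2,3]
All positions satisfy it → formula holds.

True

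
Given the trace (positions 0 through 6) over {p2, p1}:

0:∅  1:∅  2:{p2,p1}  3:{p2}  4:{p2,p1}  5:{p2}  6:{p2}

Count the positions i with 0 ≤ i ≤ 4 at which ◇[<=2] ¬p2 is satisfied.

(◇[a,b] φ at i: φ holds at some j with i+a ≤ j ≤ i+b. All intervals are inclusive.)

Evaluate at each i in [0,4]:
  i=0: ✓ (witness j=0)
  i=1: ✓ (witness j=1)
  i=2: ✗ (none in [2,4])
  i=3: ✗ (none in [3,5])
  i=4: ✗ (none in [4,6])
Positions where it holds: {0, 1} → 2.

2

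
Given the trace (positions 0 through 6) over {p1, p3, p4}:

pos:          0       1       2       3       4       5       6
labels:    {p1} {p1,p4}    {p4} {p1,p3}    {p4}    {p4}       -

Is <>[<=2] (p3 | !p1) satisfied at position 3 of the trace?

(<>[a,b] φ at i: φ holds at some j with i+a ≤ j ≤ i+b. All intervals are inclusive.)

Check (p3 | !p1) at each j in [3,5]:
  j=3: true
  j=4: true
  j=5: true
Found at j=3 → formula holds.

True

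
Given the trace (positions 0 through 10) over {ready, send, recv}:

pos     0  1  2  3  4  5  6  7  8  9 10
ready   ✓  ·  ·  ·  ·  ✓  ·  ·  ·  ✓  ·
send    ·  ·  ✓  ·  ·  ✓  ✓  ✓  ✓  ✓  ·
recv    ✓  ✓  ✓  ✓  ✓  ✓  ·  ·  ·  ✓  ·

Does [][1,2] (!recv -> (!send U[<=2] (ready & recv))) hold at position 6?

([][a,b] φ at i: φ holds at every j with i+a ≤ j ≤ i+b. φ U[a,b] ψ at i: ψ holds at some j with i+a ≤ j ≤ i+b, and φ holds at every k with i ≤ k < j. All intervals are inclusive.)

Check (!recv -> (!send U[<=2] (ready & recv))) at every j in [7,8]:
  j=7: antecedent true; consequent fails → ✗
  j=8: antecedent true; consequent fails → ✗
Fails at j=7 → formula fails.

Does not hold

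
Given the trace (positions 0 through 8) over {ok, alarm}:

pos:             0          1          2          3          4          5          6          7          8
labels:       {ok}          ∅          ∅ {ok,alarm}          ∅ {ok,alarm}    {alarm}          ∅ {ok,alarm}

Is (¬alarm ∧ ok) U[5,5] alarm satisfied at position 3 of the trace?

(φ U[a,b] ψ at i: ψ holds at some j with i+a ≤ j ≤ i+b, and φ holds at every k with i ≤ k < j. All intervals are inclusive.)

Need some j in [8,8] with alarm, and (¬alarm ∧ ok) at every k in [3,j-1].
  j=8: alarm holds, but (¬alarm ∧ ok) fails at k=3 → not this j.
No j in the window works → until fails.

Does not hold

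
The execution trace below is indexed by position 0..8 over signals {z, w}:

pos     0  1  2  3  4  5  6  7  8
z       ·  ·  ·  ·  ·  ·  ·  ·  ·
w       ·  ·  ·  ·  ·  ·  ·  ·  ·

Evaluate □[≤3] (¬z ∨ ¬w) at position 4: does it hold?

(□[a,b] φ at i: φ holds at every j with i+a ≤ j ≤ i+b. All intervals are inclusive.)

Holds

Check (¬z ∨ ¬w) at every j in [4,7]:
  j=4: true
  j=5: true
  j=6: true
  j=7: true
All positions satisfy it → formula holds.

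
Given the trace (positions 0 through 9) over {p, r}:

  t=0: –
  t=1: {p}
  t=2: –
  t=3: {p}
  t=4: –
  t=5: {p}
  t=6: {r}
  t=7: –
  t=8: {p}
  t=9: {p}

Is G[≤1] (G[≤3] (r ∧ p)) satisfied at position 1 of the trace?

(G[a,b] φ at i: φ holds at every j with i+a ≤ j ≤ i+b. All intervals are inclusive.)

Check G[≤3] (r ∧ p) at every j in [1,2]:
  j=1: fails at 1
  j=2: fails at 2
Fails at j=1 → formula fails.

Does not hold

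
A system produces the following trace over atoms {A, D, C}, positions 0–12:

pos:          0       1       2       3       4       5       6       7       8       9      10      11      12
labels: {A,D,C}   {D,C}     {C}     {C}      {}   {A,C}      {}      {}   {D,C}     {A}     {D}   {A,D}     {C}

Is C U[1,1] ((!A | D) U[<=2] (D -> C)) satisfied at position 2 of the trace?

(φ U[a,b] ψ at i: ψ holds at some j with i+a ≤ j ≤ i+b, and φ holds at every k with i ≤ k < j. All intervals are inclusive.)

Yes

Need some j in [3,3] with ((!A | D) U[<=2] (D -> C)), and C at every k in [2,j-1].
  j=3: ((!A | D) U[<=2] (D -> C)) holds; C holds at every k in [2,2] → satisfied.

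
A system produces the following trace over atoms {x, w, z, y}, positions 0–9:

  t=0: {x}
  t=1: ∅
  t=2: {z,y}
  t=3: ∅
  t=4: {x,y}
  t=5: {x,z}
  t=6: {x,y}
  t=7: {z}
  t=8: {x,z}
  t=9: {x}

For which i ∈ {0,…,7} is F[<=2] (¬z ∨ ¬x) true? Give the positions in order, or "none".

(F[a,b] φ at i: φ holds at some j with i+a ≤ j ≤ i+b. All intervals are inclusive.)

Evaluate at each i in [0,7]:
  i=0: ✓ (witness j=0)
  i=1: ✓ (witness j=1)
  i=2: ✓ (witness j=2)
  i=3: ✓ (witness j=3)
  i=4: ✓ (witness j=4)
  i=5: ✓ (witness j=6)
  i=6: ✓ (witness j=6)
  i=7: ✓ (witness j=7)

0, 1, 2, 3, 4, 5, 6, 7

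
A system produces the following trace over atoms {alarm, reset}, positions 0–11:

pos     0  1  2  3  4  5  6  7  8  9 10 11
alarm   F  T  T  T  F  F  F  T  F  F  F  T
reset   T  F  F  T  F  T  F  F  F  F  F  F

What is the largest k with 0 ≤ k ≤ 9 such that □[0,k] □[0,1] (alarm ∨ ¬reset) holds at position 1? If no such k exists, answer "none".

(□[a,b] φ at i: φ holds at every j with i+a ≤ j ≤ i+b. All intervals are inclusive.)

□[0,1] (alarm ∨ ¬reset) must hold from j=1 onward; find where it first fails.
  j=1: holds
  j=2: holds
  j=3: holds
  j=4: fails
Holds on [1,3], so largest k = 2.

2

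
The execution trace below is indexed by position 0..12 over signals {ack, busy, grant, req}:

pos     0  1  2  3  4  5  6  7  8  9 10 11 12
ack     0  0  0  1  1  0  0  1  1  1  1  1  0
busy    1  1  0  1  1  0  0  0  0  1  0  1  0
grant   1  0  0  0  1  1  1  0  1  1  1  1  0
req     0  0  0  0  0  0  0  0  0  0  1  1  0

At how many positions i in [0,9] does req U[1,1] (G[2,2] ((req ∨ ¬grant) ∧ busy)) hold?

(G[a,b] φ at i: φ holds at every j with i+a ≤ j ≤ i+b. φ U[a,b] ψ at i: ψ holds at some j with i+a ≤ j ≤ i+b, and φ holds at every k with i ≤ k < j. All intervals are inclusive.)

Evaluate at each i in [0,9]:
  i=0: ✗ (lhs fails at k=0 before rhs at j=1)
  i=1: ✗ (no rhs in [2,2])
  i=2: ✗ (no rhs in [3,3])
  i=3: ✗ (no rhs in [4,4])
  i=4: ✗ (no rhs in [5,5])
  i=5: ✗ (no rhs in [6,6])
  i=6: ✗ (no rhs in [7,7])
  i=7: ✗ (no rhs in [8,8])
  i=8: ✗ (lhs fails at k=8 before rhs at j=9)
  i=9: ✗ (no rhs in [10,10])
Positions where it holds: {} → 0.

0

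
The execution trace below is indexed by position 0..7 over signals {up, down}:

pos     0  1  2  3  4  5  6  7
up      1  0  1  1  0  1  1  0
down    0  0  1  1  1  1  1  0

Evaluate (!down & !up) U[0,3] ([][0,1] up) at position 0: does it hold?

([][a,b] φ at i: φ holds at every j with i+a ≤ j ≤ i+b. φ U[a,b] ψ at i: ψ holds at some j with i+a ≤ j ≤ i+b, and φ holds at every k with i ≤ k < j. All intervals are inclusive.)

No

Need some j in [0,3] with [][0,1] up, and (!down & !up) at every k in [0,j-1].
  j=0: [][0,1] up — fails at 1.
  j=1: [][0,1] up — fails at 1.
  j=2: [][0,1] up holds, but (!down & !up) fails at k=0 → not this j.
  j=3: [][0,1] up — fails at 4.
No j in the window works → until fails.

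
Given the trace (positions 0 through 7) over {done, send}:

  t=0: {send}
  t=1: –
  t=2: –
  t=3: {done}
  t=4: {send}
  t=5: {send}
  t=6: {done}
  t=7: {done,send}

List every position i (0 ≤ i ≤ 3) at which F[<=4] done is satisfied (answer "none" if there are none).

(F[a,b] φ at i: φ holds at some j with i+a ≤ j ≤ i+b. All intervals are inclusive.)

Evaluate at each i in [0,3]:
  i=0: ✓ (witness j=3)
  i=1: ✓ (witness j=3)
  i=2: ✓ (witness j=3)
  i=3: ✓ (witness j=3)

0, 1, 2, 3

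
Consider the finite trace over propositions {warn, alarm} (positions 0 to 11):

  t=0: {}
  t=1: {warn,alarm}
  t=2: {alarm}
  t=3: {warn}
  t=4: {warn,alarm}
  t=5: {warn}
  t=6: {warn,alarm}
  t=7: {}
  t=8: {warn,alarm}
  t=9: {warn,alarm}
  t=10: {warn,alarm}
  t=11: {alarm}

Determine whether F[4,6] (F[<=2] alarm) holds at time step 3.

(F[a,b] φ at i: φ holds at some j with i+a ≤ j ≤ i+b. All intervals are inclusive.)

Check F[<=2] alarm at each j in [7,9]:
  j=7: holds (witness at 8)
  j=8: holds (witness at 8)
  j=9: holds (witness at 9)
Found at j=7 → formula holds.

Holds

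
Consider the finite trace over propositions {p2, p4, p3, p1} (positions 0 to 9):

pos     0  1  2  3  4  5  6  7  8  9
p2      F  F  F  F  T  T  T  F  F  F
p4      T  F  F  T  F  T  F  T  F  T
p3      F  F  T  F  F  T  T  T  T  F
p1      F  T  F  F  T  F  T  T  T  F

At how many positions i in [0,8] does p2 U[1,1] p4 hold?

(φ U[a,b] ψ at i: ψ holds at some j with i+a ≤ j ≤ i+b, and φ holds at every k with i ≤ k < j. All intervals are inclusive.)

Evaluate at each i in [0,8]:
  i=0: ✗ (no rhs in [1,1])
  i=1: ✗ (no rhs in [2,2])
  i=2: ✗ (lhs fails at k=2 before rhs at j=3)
  i=3: ✗ (no rhs in [4,4])
  i=4: ✓ (rhs at j=5; lhs holds on [4,4])
  i=5: ✗ (no rhs in [6,6])
  i=6: ✓ (rhs at j=7; lhs holds on [6,6])
  i=7: ✗ (no rhs in [8,8])
  i=8: ✗ (lhs fails at k=8 before rhs at j=9)
Positions where it holds: {4, 6} → 2.

2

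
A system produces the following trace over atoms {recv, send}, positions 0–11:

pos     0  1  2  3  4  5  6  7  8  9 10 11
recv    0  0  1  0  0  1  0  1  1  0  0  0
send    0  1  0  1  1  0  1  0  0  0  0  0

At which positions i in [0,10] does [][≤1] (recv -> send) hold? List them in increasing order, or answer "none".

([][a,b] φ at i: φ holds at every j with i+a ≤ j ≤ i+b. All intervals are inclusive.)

0, 3, 9, 10

Evaluate at each i in [0,10]:
  i=0: ✓ (all of [0,1])
  i=1: ✗ (fails at j=2)
  i=2: ✗ (fails at j=2)
  i=3: ✓ (all of [3,4])
  i=4: ✗ (fails at j=5)
  i=5: ✗ (fails at j=5)
  i=6: ✗ (fails at j=7)
  i=7: ✗ (fails at j=7)
  i=8: ✗ (fails at j=8)
  i=9: ✓ (all of [9,10])
  i=10: ✓ (all of [10,11])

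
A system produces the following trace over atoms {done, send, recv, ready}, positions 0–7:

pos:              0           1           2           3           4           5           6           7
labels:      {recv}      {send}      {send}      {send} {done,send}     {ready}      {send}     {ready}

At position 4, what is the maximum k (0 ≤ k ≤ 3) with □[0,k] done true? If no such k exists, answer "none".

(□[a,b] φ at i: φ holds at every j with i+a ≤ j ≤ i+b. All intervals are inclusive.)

0

done must hold from j=4 onward; find where it first fails.
  j=4: holds
  j=5: fails
Holds on [4,4], so largest k = 0.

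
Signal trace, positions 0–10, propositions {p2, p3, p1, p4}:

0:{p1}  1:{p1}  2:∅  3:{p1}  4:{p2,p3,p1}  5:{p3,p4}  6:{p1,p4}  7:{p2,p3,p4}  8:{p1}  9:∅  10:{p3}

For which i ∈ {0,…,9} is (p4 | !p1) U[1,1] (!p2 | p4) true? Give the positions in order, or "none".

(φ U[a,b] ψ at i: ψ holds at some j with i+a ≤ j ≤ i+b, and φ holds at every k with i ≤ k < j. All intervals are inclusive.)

2, 5, 6, 7, 9

Evaluate at each i in [0,9]:
  i=0: ✗ (lhs fails at k=0 before rhs at j=1)
  i=1: ✗ (lhs fails at k=1 before rhs at j=2)
  i=2: ✓ (rhs at j=3; lhs holds on [2,2])
  i=3: ✗ (no rhs in [4,4])
  i=4: ✗ (lhs fails at k=4 before rhs at j=5)
  i=5: ✓ (rhs at j=6; lhs holds on [5,5])
  i=6: ✓ (rhs at j=7; lhs holds on [6,6])
  i=7: ✓ (rhs at j=8; lhs holds on [7,7])
  i=8: ✗ (lhs fails at k=8 before rhs at j=9)
  i=9: ✓ (rhs at j=10; lhs holds on [9,9])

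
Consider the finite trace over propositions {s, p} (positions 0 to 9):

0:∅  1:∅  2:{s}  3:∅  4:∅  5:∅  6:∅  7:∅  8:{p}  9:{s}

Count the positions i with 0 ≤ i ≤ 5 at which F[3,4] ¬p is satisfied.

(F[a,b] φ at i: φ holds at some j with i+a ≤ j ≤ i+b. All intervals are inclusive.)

6

Evaluate at each i in [0,5]:
  i=0: ✓ (witness j=3)
  i=1: ✓ (witness j=4)
  i=2: ✓ (witness j=5)
  i=3: ✓ (witness j=6)
  i=4: ✓ (witness j=7)
  i=5: ✓ (witness j=9)
Positions where it holds: {0, 1, 2, 3, 4, 5} → 6.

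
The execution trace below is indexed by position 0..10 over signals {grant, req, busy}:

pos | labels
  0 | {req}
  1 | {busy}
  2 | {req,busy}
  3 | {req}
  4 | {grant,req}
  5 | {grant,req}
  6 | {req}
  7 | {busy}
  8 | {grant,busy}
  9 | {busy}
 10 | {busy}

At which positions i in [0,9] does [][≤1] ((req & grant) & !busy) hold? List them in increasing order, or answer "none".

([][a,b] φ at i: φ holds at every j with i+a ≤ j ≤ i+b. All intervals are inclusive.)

Evaluate at each i in [0,9]:
  i=0: ✗ (fails at j=0)
  i=1: ✗ (fails at j=1)
  i=2: ✗ (fails at j=2)
  i=3: ✗ (fails at j=3)
  i=4: ✓ (all of [4,5])
  i=5: ✗ (fails at j=6)
  i=6: ✗ (fails at j=6)
  i=7: ✗ (fails at j=7)
  i=8: ✗ (fails at j=8)
  i=9: ✗ (fails at j=9)

4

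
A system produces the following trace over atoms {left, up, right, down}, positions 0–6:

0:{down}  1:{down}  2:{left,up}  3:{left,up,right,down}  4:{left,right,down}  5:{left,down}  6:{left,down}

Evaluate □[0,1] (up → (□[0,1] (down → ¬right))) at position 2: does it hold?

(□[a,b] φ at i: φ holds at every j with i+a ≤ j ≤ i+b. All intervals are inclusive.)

No

Check (up → (□[0,1] (down → ¬right))) at every j in [2,3]:
  j=2: antecedent true; consequent fails at 3 → ✗
  j=3: antecedent true; consequent fails at 3 → ✗
Fails at j=2 → formula fails.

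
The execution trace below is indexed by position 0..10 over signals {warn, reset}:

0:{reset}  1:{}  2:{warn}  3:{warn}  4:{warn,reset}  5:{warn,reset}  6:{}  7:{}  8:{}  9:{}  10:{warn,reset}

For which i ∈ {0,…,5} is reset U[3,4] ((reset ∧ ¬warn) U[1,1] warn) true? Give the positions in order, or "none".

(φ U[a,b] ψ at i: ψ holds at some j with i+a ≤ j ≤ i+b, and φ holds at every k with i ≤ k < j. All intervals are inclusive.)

none

Evaluate at each i in [0,5]:
  i=0: ✗ (no rhs in [3,4])
  i=1: ✗ (no rhs in [4,5])
  i=2: ✗ (no rhs in [5,6])
  i=3: ✗ (no rhs in [6,7])
  i=4: ✗ (no rhs in [7,8])
  i=5: ✗ (no rhs in [8,9])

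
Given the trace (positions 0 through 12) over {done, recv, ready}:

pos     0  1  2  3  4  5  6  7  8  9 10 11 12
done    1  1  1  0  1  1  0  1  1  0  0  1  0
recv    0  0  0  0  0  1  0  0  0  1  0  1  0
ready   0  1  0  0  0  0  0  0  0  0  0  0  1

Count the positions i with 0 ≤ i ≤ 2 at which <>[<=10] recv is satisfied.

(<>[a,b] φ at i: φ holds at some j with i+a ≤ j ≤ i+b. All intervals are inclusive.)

Evaluate at each i in [0,2]:
  i=0: ✓ (witness j=5)
  i=1: ✓ (witness j=5)
  i=2: ✓ (witness j=5)
Positions where it holds: {0, 1, 2} → 3.

3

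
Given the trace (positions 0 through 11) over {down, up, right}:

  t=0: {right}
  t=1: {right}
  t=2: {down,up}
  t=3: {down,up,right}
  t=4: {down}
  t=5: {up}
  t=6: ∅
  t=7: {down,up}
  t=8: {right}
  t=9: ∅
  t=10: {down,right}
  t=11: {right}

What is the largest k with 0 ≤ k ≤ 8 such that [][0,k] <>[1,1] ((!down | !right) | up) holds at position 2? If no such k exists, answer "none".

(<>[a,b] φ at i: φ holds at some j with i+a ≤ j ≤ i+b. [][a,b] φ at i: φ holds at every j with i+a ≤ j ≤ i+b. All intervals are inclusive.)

6

<>[1,1] ((!down | !right) | up) must hold from j=2 onward; find where it first fails.
  j=2: holds
  j=3: holds
  j=4: holds
  j=5: holds
  j=6: holds
  j=7: holds
  j=8: holds
  j=9: fails
Holds on [2,8], so largest k = 6.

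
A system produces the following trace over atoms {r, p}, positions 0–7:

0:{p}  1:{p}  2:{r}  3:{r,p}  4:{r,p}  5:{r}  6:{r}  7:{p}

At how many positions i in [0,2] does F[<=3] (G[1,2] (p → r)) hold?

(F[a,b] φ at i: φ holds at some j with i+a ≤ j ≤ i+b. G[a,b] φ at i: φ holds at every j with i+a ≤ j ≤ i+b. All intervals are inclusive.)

3

Evaluate at each i in [0,2]:
  i=0: ✓ (witness j=1)
  i=1: ✓ (witness j=1)
  i=2: ✓ (witness j=2)
Positions where it holds: {0, 1, 2} → 3.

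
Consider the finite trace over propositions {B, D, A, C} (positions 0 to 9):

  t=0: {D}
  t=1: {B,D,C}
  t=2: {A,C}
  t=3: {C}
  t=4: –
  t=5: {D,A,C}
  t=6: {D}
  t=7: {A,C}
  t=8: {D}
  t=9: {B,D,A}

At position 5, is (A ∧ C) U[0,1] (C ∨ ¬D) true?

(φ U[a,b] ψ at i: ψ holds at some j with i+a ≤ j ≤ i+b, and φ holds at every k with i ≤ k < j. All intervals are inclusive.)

Yes

Need some j in [5,6] with (C ∨ ¬D), and (A ∧ C) at every k in [5,j-1].
  j=5: (C ∨ ¬D) holds; no prefix to check → satisfied.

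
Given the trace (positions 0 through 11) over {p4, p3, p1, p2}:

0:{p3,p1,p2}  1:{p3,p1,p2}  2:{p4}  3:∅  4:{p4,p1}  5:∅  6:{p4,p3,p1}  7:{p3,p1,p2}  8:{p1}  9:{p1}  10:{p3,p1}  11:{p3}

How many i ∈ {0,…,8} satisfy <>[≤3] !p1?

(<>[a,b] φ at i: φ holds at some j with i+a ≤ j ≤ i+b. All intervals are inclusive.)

Evaluate at each i in [0,8]:
  i=0: ✓ (witness j=2)
  i=1: ✓ (witness j=2)
  i=2: ✓ (witness j=2)
  i=3: ✓ (witness j=3)
  i=4: ✓ (witness j=5)
  i=5: ✓ (witness j=5)
  i=6: ✗ (none in [6,9])
  i=7: ✗ (none in [7,10])
  i=8: ✓ (witness j=11)
Positions where it holds: {0, 1, 2, 3, 4, 5, 8} → 7.

7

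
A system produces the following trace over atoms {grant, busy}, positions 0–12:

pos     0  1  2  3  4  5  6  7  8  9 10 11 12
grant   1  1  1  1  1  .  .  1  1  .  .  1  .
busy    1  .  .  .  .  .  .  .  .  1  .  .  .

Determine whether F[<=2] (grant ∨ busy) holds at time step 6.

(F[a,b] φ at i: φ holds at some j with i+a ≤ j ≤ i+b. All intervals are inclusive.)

Check (grant ∨ busy) at each j in [6,8]:
  j=6: false
  j=7: true
  j=8: true
Found at j=7 → formula holds.

Holds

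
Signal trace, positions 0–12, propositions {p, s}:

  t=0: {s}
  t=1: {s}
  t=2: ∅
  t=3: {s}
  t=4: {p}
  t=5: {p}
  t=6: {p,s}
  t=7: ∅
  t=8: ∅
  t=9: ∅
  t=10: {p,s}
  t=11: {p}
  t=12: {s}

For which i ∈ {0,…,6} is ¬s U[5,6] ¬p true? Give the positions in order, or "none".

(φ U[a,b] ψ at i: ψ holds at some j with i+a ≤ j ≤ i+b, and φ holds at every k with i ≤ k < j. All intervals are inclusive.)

Evaluate at each i in [0,6]:
  i=0: ✗ (no rhs in [5,6])
  i=1: ✗ (lhs fails at k=1 before rhs at j=7)
  i=2: ✗ (lhs fails at k=3 before rhs at j=7)
  i=3: ✗ (lhs fails at k=3 before rhs at j=8)
  i=4: ✗ (lhs fails at k=6 before rhs at j=9)
  i=5: ✗ (no rhs in [10,11])
  i=6: ✗ (lhs fails at k=6 before rhs at j=12)

none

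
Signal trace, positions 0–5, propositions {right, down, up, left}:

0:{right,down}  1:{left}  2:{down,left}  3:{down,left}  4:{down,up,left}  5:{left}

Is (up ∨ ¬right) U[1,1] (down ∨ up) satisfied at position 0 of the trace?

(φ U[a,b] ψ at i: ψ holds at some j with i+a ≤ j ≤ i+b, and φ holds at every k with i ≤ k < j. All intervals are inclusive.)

No

Need some j in [1,1] with (down ∨ up), and (up ∨ ¬right) at every k in [0,j-1].
  j=1: (down ∨ up) false.
No j in the window works → until fails.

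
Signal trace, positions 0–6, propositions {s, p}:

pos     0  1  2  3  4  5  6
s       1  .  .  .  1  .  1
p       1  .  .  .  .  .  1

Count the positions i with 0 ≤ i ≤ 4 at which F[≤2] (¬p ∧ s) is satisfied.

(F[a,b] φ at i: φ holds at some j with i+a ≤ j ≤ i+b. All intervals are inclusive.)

3

Evaluate at each i in [0,4]:
  i=0: ✗ (none in [0,2])
  i=1: ✗ (none in [1,3])
  i=2: ✓ (witness j=4)
  i=3: ✓ (witness j=4)
  i=4: ✓ (witness j=4)
Positions where it holds: {2, 3, 4} → 3.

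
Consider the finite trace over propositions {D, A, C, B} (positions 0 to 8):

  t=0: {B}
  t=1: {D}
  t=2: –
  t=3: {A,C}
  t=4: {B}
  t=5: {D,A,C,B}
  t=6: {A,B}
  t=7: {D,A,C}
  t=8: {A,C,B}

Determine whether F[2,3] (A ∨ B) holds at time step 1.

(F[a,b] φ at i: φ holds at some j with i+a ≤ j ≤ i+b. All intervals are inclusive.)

Holds

Check (A ∨ B) at each j in [3,4]:
  j=3: true
  j=4: true
Found at j=3 → formula holds.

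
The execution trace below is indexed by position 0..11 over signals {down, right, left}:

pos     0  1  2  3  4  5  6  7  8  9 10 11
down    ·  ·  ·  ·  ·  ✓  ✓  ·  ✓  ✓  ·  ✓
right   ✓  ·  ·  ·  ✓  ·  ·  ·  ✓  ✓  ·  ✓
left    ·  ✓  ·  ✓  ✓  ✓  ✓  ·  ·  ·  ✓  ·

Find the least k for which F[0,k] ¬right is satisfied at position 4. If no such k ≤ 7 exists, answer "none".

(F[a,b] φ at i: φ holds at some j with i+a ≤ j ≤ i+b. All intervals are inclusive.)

1

Scan j = 4,5,… for ¬right:
  j=4: fails
  j=5: holds
First hit at j=5, so smallest k = 5-4 = 1.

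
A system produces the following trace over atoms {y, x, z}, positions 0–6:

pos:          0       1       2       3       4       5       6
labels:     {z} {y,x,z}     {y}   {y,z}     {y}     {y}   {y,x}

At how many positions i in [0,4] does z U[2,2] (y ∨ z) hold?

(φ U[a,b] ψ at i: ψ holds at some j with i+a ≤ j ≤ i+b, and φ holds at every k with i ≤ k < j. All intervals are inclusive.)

Evaluate at each i in [0,4]:
  i=0: ✓ (rhs at j=2; lhs holds on [0,1])
  i=1: ✗ (lhs fails at k=2 before rhs at j=3)
  i=2: ✗ (lhs fails at k=2 before rhs at j=4)
  i=3: ✗ (lhs fails at k=4 before rhs at j=5)
  i=4: ✗ (lhs fails at k=4 before rhs at j=6)
Positions where it holds: {0} → 1.

1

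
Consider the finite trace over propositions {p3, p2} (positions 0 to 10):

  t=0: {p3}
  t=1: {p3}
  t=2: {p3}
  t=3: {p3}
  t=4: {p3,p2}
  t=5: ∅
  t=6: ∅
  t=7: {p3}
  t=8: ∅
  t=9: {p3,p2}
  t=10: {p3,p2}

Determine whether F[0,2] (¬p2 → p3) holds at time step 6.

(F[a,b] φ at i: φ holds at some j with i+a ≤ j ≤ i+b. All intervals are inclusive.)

Holds

Check (¬p2 → p3) at each j in [6,8]:
  j=6: false
  j=7: true
  j=8: false
Found at j=7 → formula holds.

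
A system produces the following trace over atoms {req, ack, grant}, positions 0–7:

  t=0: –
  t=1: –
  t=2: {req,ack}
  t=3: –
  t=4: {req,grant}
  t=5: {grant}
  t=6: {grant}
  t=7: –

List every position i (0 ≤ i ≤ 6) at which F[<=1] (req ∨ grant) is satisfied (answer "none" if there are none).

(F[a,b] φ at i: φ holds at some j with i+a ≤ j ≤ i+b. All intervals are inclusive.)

Evaluate at each i in [0,6]:
  i=0: ✗ (none in [0,1])
  i=1: ✓ (witness j=2)
  i=2: ✓ (witness j=2)
  i=3: ✓ (witness j=4)
  i=4: ✓ (witness j=4)
  i=5: ✓ (witness j=5)
  i=6: ✓ (witness j=6)

1, 2, 3, 4, 5, 6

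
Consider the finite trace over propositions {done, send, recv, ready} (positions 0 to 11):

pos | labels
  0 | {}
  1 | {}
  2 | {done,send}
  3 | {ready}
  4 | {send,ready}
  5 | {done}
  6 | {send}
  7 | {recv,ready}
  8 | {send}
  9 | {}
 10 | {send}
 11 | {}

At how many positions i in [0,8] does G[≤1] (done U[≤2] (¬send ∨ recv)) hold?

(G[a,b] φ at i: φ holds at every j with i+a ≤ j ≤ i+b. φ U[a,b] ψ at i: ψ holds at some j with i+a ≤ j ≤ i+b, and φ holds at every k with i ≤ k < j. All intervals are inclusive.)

Evaluate at each i in [0,8]:
  i=0: ✓ (all of [0,1])
  i=1: ✓ (all of [1,2])
  i=2: ✓ (all of [2,3])
  i=3: ✗ (fails at j=4)
  i=4: ✗ (fails at j=4)
  i=5: ✗ (fails at j=6)
  i=6: ✗ (fails at j=6)
  i=7: ✗ (fails at j=8)
  i=8: ✗ (fails at j=8)
Positions where it holds: {0, 1, 2} → 3.

3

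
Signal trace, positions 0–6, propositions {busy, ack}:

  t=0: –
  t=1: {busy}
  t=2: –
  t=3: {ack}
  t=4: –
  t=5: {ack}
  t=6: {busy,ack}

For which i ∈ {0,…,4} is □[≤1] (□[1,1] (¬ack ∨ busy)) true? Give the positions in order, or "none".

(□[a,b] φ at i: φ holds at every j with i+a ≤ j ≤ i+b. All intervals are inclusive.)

Evaluate at each i in [0,4]:
  i=0: ✓ (all of [0,1])
  i=1: ✗ (fails at j=2)
  i=2: ✗ (fails at j=2)
  i=3: ✗ (fails at j=4)
  i=4: ✗ (fails at j=4)

0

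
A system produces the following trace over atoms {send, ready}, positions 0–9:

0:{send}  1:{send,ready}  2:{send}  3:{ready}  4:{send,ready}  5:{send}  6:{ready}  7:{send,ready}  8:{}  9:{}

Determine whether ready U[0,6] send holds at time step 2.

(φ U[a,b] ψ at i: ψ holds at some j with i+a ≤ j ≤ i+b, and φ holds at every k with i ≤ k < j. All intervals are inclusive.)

Need some j in [2,8] with send, and ready at every k in [2,j-1].
  j=2: send holds; no prefix to check → satisfied.

True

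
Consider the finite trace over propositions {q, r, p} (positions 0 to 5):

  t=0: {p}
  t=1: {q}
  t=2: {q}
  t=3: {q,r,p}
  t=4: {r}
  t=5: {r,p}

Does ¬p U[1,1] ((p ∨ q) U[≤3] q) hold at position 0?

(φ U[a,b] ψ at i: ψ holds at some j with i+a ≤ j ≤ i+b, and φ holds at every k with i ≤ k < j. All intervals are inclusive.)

Need some j in [1,1] with ((p ∨ q) U[≤3] q), and ¬p at every k in [0,j-1].
  j=1: ((p ∨ q) U[≤3] q) holds, but ¬p fails at k=0 → not this j.
No j in the window works → until fails.

False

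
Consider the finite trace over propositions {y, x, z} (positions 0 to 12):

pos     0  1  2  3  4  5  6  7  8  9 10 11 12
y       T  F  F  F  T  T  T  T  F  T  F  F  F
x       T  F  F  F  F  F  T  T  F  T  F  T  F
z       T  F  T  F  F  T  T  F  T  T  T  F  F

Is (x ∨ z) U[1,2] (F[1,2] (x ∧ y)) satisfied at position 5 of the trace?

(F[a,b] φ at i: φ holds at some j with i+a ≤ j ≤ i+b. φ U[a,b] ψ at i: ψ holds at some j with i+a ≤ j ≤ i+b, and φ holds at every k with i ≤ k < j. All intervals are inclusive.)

Holds

Need some j in [6,7] with F[1,2] (x ∧ y), and (x ∨ z) at every k in [5,j-1].
  j=6: F[1,2] (x ∧ y) holds; (x ∨ z) holds at every k in [5,5] → satisfied.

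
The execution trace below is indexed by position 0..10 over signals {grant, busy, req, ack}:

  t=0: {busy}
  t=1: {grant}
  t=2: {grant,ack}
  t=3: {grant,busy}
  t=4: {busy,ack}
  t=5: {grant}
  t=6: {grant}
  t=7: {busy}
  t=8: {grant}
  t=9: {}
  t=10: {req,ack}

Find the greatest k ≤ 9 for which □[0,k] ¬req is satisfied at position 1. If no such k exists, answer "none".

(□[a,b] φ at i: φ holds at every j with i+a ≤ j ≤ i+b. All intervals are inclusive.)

8

¬req must hold from j=1 onward; find where it first fails.
  j=1: holds
  j=2: holds
  j=3: holds
  j=4: holds
  j=5: holds
  j=6: holds
  j=7: holds
  j=8: holds
  j=9: holds
  j=10: fails
Holds on [1,9], so largest k = 8.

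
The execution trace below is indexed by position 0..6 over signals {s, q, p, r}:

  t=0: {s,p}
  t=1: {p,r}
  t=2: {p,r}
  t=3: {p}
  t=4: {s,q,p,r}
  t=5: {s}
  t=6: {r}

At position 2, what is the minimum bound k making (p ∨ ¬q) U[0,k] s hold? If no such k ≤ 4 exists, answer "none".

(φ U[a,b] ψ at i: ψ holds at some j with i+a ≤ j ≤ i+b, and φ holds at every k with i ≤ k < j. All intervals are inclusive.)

2

Need earliest j ≥ 2 with s, and (p ∨ ¬q) at every k in [2,j-1].
  j=2: rhs fails.
  j=3: rhs fails.
  j=4: rhs holds; lhs holds on [2,3]. k = 2.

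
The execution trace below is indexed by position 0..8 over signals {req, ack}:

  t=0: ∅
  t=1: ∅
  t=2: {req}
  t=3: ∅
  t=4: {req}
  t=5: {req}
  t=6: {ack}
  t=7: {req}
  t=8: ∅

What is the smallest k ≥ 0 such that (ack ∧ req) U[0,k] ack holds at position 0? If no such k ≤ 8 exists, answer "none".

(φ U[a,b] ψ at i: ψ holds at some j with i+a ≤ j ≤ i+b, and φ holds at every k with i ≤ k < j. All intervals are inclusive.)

none

Need earliest j ≥ 0 with ack, and (ack ∧ req) at every k in [0,j-1].
  j=0: rhs fails.
  j=1: rhs fails.
  j=2: rhs fails.
  j=3: rhs fails.
  j=4: rhs fails.
  j=5: rhs fails.
  j=6: rhs holds but lhs fails at k=0.
  j=7: rhs fails.
  j=8: rhs fails.
No witness within the range → none.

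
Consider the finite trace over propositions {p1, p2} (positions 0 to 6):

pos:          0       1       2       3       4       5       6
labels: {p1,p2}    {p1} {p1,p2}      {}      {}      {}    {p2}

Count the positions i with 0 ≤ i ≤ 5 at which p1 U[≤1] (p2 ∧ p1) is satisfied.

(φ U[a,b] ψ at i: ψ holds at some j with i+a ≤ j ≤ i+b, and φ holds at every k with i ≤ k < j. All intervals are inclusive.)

3

Evaluate at each i in [0,5]:
  i=0: ✓ (rhs at j=0)
  i=1: ✓ (rhs at j=2; lhs holds on [1,1])
  i=2: ✓ (rhs at j=2)
  i=3: ✗ (no rhs in [3,4])
  i=4: ✗ (no rhs in [4,5])
  i=5: ✗ (no rhs in [5,6])
Positions where it holds: {0, 1, 2} → 3.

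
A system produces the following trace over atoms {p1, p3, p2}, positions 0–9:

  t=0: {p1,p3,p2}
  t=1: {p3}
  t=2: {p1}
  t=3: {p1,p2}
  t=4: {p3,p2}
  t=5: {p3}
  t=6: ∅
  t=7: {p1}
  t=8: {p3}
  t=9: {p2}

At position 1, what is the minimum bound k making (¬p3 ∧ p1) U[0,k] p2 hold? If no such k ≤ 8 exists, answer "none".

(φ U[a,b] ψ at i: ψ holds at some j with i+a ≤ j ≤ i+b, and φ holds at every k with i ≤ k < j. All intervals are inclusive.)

Need earliest j ≥ 1 with p2, and (¬p3 ∧ p1) at every k in [1,j-1].
  j=1: rhs fails.
  j=2: rhs fails.
  j=3: rhs holds but lhs fails at k=1.
  j=4: rhs holds but lhs fails at k=1.
  j=5: rhs fails.
  j=6: rhs fails.
  j=7: rhs fails.
  j=8: rhs fails.
  j=9: rhs holds but lhs fails at k=1.
No witness within the range → none.

none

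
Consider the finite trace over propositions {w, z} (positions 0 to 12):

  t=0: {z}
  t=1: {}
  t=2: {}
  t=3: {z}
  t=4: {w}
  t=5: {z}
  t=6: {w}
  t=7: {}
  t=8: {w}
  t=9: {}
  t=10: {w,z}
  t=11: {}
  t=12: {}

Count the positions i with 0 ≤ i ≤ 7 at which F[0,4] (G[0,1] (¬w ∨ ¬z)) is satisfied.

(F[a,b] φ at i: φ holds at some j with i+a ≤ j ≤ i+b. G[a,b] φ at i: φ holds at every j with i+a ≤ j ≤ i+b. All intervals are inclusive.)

Evaluate at each i in [0,7]:
  i=0: ✓ (witness j=0)
  i=1: ✓ (witness j=1)
  i=2: ✓ (witness j=2)
  i=3: ✓ (witness j=3)
  i=4: ✓ (witness j=4)
  i=5: ✓ (witness j=5)
  i=6: ✓ (witness j=6)
  i=7: ✓ (witness j=7)
Positions where it holds: {0, 1, 2, 3, 4, 5, 6, 7} → 8.

8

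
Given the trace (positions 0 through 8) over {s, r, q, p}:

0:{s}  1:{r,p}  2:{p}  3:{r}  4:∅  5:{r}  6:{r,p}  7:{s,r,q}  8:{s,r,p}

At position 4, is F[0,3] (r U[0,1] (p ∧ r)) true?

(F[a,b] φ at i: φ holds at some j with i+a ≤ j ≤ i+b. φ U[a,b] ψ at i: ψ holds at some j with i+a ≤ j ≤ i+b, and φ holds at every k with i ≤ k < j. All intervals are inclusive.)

Yes

Check (r U[0,1] (p ∧ r)) at each j in [4,7]:
  j=4: fails
  j=5: holds
  j=6: holds
  j=7: holds
Found at j=5 → formula holds.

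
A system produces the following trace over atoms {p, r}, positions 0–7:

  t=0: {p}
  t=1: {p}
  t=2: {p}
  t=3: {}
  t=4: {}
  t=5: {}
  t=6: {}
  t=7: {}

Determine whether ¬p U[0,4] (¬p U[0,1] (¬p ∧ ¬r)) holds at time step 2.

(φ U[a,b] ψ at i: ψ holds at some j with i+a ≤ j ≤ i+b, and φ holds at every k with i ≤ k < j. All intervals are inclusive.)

Need some j in [2,6] with (¬p U[0,1] (¬p ∧ ¬r)), and ¬p at every k in [2,j-1].
  j=2: (¬p U[0,1] (¬p ∧ ¬r)) — fails.
  j=3: (¬p U[0,1] (¬p ∧ ¬r)) holds, but ¬p fails at k=2 → not this j.
  j=4: (¬p U[0,1] (¬p ∧ ¬r)) holds, but ¬p fails at k=2 → not this j.
  j=5: (¬p U[0,1] (¬p ∧ ¬r)) holds, but ¬p fails at k=2 → not this j.
  j=6: (¬p U[0,1] (¬p ∧ ¬r)) holds, but ¬p fails at k=2 → not this j.
No j in the window works → until fails.

False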